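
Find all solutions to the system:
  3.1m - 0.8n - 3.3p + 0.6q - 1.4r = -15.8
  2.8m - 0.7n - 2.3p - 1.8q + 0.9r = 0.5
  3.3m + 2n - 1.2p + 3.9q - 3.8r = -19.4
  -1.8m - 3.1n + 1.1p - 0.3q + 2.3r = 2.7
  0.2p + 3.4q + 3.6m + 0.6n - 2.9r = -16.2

Row-reduce the augmented matrix:
R1 ← R1 / (31/10).
R2 ← R2 − 14/5·R1.
R3 ← R3 − 33/10·R1.
R4 ← R4 + 9/5·R1.
R5 ← R5 − 18/5·R1.
R2 ← R2 / (7/310).
R1 ← R1 + 8/31·R2.
R3 ← R3 − 442/155·R2.
R4 ← R4 + 221/62·R2.
R5 ← R5 − 237/155·R2.
R3 ← R3 / (-1171/14).
R1 ← R1 − 47/7·R3.
R2 ← R2 − 211/7·R3.
R4 ← R4 − 3732/35·R3.
R5 ← R5 + 1472/35·R3.
R4 ← R4 / (675837/58550).
R1 ← R1 + 15039/5855·R4.
R2 ← R2 − 23673/5855·R4.
R3 ← R3 + 20931/5855·R4.
R5 ← R5 − 320149/29275·R4.
R5 ← R5 / (-9679427/6758370).
R1 ← R1 − 8124/25031·R5.
R2 ← R2 + 134551/225279·R5.
R3 ← R3 − 167642/225279·R5.
R4 ← R4 + 482362/675837·R5.
Reading off the reduced rows gives m = 0, n = 3, p = 2, q = -2, r = 4.

m = 0, n = 3, p = 2, q = -2, r = 4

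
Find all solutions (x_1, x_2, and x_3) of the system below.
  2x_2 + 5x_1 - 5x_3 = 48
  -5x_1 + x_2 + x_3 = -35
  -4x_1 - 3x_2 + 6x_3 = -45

x_1 = 6, x_2 = -1, x_3 = -4

Row-reduce the augmented matrix:
R1 ← R1 / (5).
R2 ← R2 + 5·R1.
R3 ← R3 + 4·R1.
R2 ← R2 / (3).
R1 ← R1 − 2/5·R2.
R3 ← R3 + 7/5·R2.
R3 ← R3 / (2/15).
R1 ← R1 + 7/15·R3.
R2 ← R2 + 4/3·R3.
Reading off the reduced rows gives x_1 = 6, x_2 = -1, x_3 = -4.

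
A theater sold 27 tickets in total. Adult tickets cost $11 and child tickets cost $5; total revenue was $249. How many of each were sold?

Let a = adult tickets, c = child tickets.
  a + c = 27
  11a + 5c = 249
Row-reduce the augmented matrix:
R2 ← R2 − 11·R1.
R2 ← R2 / (-6).
R1 ← R1 − 1·R2.
Reading off the reduced rows gives a = 19, c = 8.

adult tickets: 19, child tickets: 8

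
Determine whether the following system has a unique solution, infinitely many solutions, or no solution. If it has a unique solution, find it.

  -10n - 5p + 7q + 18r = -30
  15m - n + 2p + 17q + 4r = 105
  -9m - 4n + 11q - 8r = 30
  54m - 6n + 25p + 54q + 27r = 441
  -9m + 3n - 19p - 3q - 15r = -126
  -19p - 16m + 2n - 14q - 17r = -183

Row-reduce the augmented matrix:
Swap R1 and R2.
R1 ← R1 / (15).
R3 ← R3 + 9·R1.
R4 ← R4 − 54·R1.
R5 ← R5 + 9·R1.
R6 ← R6 + 16·R1.
R2 ← R2 / (-10).
R1 ← R1 + 1/15·R2.
R3 ← R3 + 23/5·R2.
R4 ← R4 + 12/5·R2.
R5 ← R5 − 12/5·R2.
R6 ← R6 − 14/15·R2.
R3 ← R3 / (7/2).
R1 ← R1 − 1/6·R3.
R2 ← R2 − 1/2·R3.
R4 ← R4 − 19·R3.
R5 ← R5 + 19·R3.
R6 ← R6 + 52/3·R3.
R4 ← R4 / (-3727/35).
R1 ← R1 − 121/525·R4.
R2 ← R2 + 572/175·R4.
R3 ← R3 − 899/175·R4.
R5 ← R5 − 3727/35·R4.
R6 ← R6 − 49261/525·R4.
Swap R5 and R6.
R5 ← R5 / (-113722/18635).
R1 ← R1 − 18423/18635·R5.
R2 ← R2 + 44428/18635·R5.
R3 ← R3 − 1281/18635·R5.
R4 ← R4 + 2927/3727·R5.
R6 reduces to 0 = 0, so the extra equation is consistent.
Reading off the reduced rows gives m = 2, n = 1, p = 6, q = 4, r = -1.

m = 2, n = 1, p = 6, q = 4, r = -1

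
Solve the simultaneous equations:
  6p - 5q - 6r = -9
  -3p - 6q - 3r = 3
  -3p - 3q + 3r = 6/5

Row-reduce the augmented matrix:
R1 ← R1 / (6).
R2 ← R2 + 3·R1.
R3 ← R3 + 3·R1.
R2 ← R2 / (-17/2).
R1 ← R1 + 5/6·R2.
R3 ← R3 + 11/2·R2.
R3 ← R3 / (66/17).
R1 ← R1 + 7/17·R3.
R2 ← R2 − 12/17·R3.
Reading off the reduced rows gives p = -8/5, q = 3/5, r = -3/5.

p = -8/5, q = 3/5, r = -3/5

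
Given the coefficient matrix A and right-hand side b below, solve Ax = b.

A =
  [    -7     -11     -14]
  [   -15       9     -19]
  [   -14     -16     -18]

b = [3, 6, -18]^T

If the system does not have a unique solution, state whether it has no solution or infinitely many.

Row-reduce the augmented matrix:
R1 ← R1 / (-7).
R2 ← R2 + 15·R1.
R3 ← R3 + 14·R1.
R2 ← R2 / (228/7).
R1 ← R1 − 11/7·R2.
R3 ← R3 − 6·R2.
R3 ← R3 / (303/38).
R1 ← R1 − 335/228·R3.
R2 ← R2 − 77/228·R3.
Reading off the reduced rows gives x_1 = 4, x_2 = 1, x_3 = -3.

x_1 = 4, x_2 = 1, x_3 = -3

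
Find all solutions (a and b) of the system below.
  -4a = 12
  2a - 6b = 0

a = -3, b = -1

Row-reduce the augmented matrix:
R1 ← R1 / (-4).
R2 ← R2 − 2·R1.
R2 ← R2 / (-6).
Reading off the reduced rows gives a = -3, b = -1.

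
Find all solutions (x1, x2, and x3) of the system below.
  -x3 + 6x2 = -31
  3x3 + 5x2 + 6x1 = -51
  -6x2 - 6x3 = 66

Row-reduce the augmented matrix:
Swap R1 and R2.
R1 ← R1 / (6).
R2 ← R2 / (6).
R1 ← R1 − 5/6·R2.
R3 ← R3 + 6·R2.
R3 ← R3 / (-7).
R1 ← R1 − 23/36·R3.
R2 ← R2 + 1/6·R3.
Reading off the reduced rows gives x1 = -1, x2 = -6, x3 = -5.

x1 = -1, x2 = -6, x3 = -5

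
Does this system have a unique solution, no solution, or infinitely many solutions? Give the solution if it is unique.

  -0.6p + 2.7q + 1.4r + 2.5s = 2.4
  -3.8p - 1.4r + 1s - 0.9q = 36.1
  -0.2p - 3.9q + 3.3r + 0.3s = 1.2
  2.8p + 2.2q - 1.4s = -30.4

p = -6, q = -3, r = -4, s = 5

Row-reduce the augmented matrix:
R1 ← R1 / (-3/5).
R2 ← R2 + 19/5·R1.
R3 ← R3 + 1/5·R1.
R4 ← R4 − 14/5·R1.
R2 ← R2 / (-18).
R1 ← R1 + 9/2·R2.
R3 ← R3 + 24/5·R2.
R4 ← R4 − 74/5·R2.
R3 ← R3 / (2507/450).
R1 ← R1 − 7/30·R3.
R2 ← R2 − 77/135·R3.
R4 ← R4 + 1288/675·R3.
R4 ← R4 / (-2477/3270).
R1 ← R1 + 12067/20056·R4.
R2 ← R2 − 14251/30084·R4.
R3 ← R3 − 1540/2507·R4.
Reading off the reduced rows gives p = -6, q = -3, r = -4, s = 5.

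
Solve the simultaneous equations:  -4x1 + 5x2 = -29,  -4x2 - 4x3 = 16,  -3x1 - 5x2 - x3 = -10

x1 = 6, x2 = -1, x3 = -3

Row-reduce the augmented matrix:
R1 ← R1 / (-4).
R3 ← R3 + 3·R1.
R2 ← R2 / (-4).
R1 ← R1 + 5/4·R2.
R3 ← R3 + 35/4·R2.
R3 ← R3 / (31/4).
R1 ← R1 − 5/4·R3.
R2 ← R2 − 1·R3.
Reading off the reduced rows gives x1 = 6, x2 = -1, x3 = -3.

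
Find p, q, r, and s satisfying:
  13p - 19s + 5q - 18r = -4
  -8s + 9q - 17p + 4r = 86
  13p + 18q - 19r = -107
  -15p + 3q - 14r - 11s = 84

Row-reduce the augmented matrix:
R1 ← R1 / (13).
R2 ← R2 + 17·R1.
R3 ← R3 − 13·R1.
R4 ← R4 + 15·R1.
R2 ← R2 / (202/13).
R1 ← R1 − 5/13·R2.
R3 ← R3 − 13·R2.
R4 ← R4 − 114/13·R2.
R3 ← R3 / (1550/101).
R1 ← R1 + 91/101·R3.
R2 ← R2 + 127/101·R3.
R4 ← R4 + 2398/101·R3.
R4 ← R4 / (89161/1550).
R1 ← R1 − 6449/3100·R4.
R2 ← R2 − 5253/3100·R4.
R3 ← R3 − 9389/3100·R4.
Reading off the reduced rows gives p = -4, q = -2, r = 1, s = -4.

p = -4, q = -2, r = 1, s = -4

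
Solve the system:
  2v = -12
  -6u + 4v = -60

u = 6, v = -6

Row-reduce the augmented matrix:
Swap R1 and R2.
R1 ← R1 / (-6).
R2 ← R2 / (2).
R1 ← R1 + 2/3·R2.
Reading off the reduced rows gives u = 6, v = -6.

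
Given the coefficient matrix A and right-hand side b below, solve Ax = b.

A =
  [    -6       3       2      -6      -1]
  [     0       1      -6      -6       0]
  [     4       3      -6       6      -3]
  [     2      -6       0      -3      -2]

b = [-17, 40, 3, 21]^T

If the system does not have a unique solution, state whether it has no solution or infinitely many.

Row-reduce:
R1 ← R1 / (-6).
R3 ← R3 − 4·R1.
R4 ← R4 − 2·R1.
R1 ← R1 + 1/2·R2.
R3 ← R3 − 5·R2.
R4 ← R4 + 5·R2.
R3 ← R3 / (76/3).
R1 ← R1 + 10/3·R3.
R2 ← R2 + 6·R3.
R4 ← R4 + 88/3·R3.
R4 ← R4 / (39/19).
R1 ← R1 − 42/19·R4.
R2 ← R2 − 30/19·R4.
R3 ← R3 − 24/19·R4.
Rank is 4 with 5 unknowns, leaving x_5 free.

infinitely many solutions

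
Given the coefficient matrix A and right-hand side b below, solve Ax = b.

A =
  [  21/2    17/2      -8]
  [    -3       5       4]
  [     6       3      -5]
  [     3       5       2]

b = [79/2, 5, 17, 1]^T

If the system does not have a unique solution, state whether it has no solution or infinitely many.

no solution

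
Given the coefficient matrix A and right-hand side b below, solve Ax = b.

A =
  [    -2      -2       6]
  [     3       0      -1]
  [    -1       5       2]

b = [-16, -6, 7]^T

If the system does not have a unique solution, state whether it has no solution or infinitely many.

x_1 = -3, x_2 = 2, x_3 = -3

Row-reduce the augmented matrix:
R1 ← R1 / (-2).
R2 ← R2 − 3·R1.
R3 ← R3 + 1·R1.
R2 ← R2 / (-3).
R1 ← R1 − 1·R2.
R3 ← R3 − 6·R2.
R3 ← R3 / (15).
R1 ← R1 + 1/3·R3.
R2 ← R2 + 8/3·R3.
Reading off the reduced rows gives x_1 = -3, x_2 = 2, x_3 = -3.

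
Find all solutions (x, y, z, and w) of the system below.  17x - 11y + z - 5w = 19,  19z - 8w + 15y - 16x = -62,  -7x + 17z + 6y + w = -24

infinitely many solutions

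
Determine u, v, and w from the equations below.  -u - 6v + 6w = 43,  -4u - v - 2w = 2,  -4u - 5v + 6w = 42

Row-reduce the augmented matrix:
R1 ← R1 / (-1).
R2 ← R2 + 4·R1.
R3 ← R3 + 4·R1.
R2 ← R2 / (23).
R1 ← R1 − 6·R2.
R3 ← R3 − 19·R2.
R3 ← R3 / (80/23).
R1 ← R1 − 18/23·R3.
R2 ← R2 + 26/23·R3.
Reading off the reduced rows gives u = -1, v = -4, w = 3.

u = -1, v = -4, w = 3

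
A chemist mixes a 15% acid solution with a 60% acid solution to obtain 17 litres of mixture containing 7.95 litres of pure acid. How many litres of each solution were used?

litres of solution A: 5, litres of solution B: 12

Let a = litres of solution A, b = litres of solution B.
  a + b = 17
  (3/20)a + (3/5)b = 159/20
From equation 1: a = 17 − b.
Substitute into equation 2 and solve: b = 12.
Then a = 5.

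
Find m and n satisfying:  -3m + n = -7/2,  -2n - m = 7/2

Row-reduce the augmented matrix:
R1 ← R1 / (-3).
R2 ← R2 + 1·R1.
R2 ← R2 / (-7/3).
R1 ← R1 + 1/3·R2.
Reading off the reduced rows gives m = 1/2, n = -2.

m = 1/2, n = -2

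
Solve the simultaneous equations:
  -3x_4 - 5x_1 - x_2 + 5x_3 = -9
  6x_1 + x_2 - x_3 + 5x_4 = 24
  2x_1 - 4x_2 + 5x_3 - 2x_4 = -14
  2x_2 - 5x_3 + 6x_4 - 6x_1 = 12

Row-reduce the augmented matrix:
R1 ← R1 / (-5).
R2 ← R2 − 6·R1.
R3 ← R3 − 2·R1.
R4 ← R4 + 6·R1.
R2 ← R2 / (-1/5).
R1 ← R1 − 1/5·R2.
R3 ← R3 + 22/5·R2.
R4 ← R4 − 16/5·R2.
R3 ← R3 / (-103).
R1 ← R1 − 4·R3.
R2 ← R2 + 25·R3.
R4 ← R4 − 69·R3.
R4 ← R4 / (950/103).
R1 ← R1 − 70/103·R4.
R2 ← R2 − 129/103·R4.
R3 ← R3 − 34/103·R4.
Reading off the reduced rows gives x_1 = 1, x_2 = 5, x_3 = 2, x_4 = 3.

x_1 = 1, x_2 = 5, x_3 = 2, x_4 = 3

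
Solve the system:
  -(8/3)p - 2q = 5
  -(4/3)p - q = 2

no solution

Row-reduce:
R1 ← R1 / (-8/3).
R2 ← R2 + 4/3·R1.
Row 2 reduces to 0 = -1/2, a contradiction. The system is inconsistent.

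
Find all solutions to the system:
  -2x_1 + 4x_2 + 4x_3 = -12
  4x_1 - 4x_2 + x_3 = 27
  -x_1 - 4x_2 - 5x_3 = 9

Row-reduce the augmented matrix:
R1 ← R1 / (-2).
R2 ← R2 − 4·R1.
R3 ← R3 + 1·R1.
R2 ← R2 / (4).
R1 ← R1 + 2·R2.
R3 ← R3 + 6·R2.
R3 ← R3 / (13/2).
R1 ← R1 − 5/2·R3.
R2 ← R2 − 9/4·R3.
Reading off the reduced rows gives x_1 = 0, x_2 = -6, x_3 = 3.

x_1 = 0, x_2 = -6, x_3 = 3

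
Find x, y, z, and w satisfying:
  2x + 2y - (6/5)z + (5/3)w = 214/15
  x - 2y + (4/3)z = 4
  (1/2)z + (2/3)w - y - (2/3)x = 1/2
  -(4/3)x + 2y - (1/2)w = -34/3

x = 4, y = -2, z = -3, w = 4

Row-reduce the augmented matrix:
R1 ← R1 / (2).
R2 ← R2 − 1·R1.
R3 ← R3 + 2/3·R1.
R4 ← R4 + 4/3·R1.
R2 ← R2 / (-3).
R1 ← R1 − 1·R2.
R3 ← R3 + 1/3·R2.
R4 ← R4 − 10/3·R2.
R3 ← R3 / (-31/270).
R1 ← R1 − 2/45·R3.
R2 ← R2 + 29/45·R3.
R4 ← R4 − 182/135·R3.
R4 ← R4 / (2813/186).
R1 ← R1 − 33/31·R4.
R2 ← R2 + 1321/186·R4.
R3 ← R3 + 355/31·R4.
Reading off the reduced rows gives x = 4, y = -2, z = -3, w = 4.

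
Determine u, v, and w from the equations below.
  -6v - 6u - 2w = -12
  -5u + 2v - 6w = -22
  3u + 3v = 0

Row-reduce the augmented matrix:
R1 ← R1 / (-6).
R2 ← R2 + 5·R1.
R3 ← R3 − 3·R1.
R2 ← R2 / (7).
R1 ← R1 − 1·R2.
R3 ← R3 / (-1).
R1 ← R1 − 20/21·R3.
R2 ← R2 + 13/21·R3.
Reading off the reduced rows gives u = -2, v = 2, w = 6.

u = -2, v = 2, w = 6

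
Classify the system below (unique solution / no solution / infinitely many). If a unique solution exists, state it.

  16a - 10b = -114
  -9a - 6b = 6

Row-reduce the augmented matrix:
R1 ← R1 / (16).
R2 ← R2 + 9·R1.
R2 ← R2 / (-93/8).
R1 ← R1 + 5/8·R2.
Reading off the reduced rows gives a = -4, b = 5.

a = -4, b = 5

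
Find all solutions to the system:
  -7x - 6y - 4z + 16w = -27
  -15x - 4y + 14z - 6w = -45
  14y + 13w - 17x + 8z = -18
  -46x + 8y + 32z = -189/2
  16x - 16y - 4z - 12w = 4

Row-reduce:
R1 ← R1 / (-7).
R2 ← R2 + 15·R1.
R3 ← R3 + 17·R1.
R4 ← R4 + 46·R1.
R5 ← R5 − 16·R1.
R2 ← R2 / (62/7).
R1 ← R1 − 6/7·R2.
R3 ← R3 − 200/7·R2.
R4 ← R4 − 332/7·R2.
R5 ← R5 + 208/7·R2.
R3 ← R3 / (-1708/31).
R1 ← R1 + 50/31·R3.
R2 ← R2 − 79/31·R3.
R4 ← R4 + 1940/31·R3.
R5 ← R5 − 1940/31·R3.
R4 ← R4 / (-467/61).
R1 ← R1 + 175/122·R4.
R2 ← R2 − 65/244·R4.
R3 ← R3 + 461/244·R4.
R5 ← R5 − 467/61·R4.
Row 5 reduces to 0 = -1/2, a contradiction. The system is inconsistent.

no solution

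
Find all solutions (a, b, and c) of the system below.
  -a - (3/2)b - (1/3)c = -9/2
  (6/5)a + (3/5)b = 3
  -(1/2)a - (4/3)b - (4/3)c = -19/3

a = 2, b = 1, c = 3

Row-reduce the augmented matrix:
R1 ← R1 / (-1).
R2 ← R2 − 6/5·R1.
R3 ← R3 + 1/2·R1.
R2 ← R2 / (-6/5).
R1 ← R1 − 3/2·R2.
R3 ← R3 + 7/12·R2.
R3 ← R3 / (-35/36).
R1 ← R1 + 1/6·R3.
R2 ← R2 − 1/3·R3.
Reading off the reduced rows gives a = 2, b = 1, c = 3.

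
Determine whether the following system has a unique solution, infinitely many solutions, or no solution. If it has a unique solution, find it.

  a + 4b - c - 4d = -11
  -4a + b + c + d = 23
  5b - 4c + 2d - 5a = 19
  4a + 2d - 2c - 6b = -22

a = -5, b = 0, c = 2, d = 1

Row-reduce the augmented matrix:
R2 ← R2 + 4·R1.
R3 ← R3 + 5·R1.
R4 ← R4 − 4·R1.
R2 ← R2 / (17).
R1 ← R1 − 4·R2.
R3 ← R3 − 25·R2.
R4 ← R4 + 22·R2.
R3 ← R3 / (-78/17).
R1 ← R1 + 5/17·R3.
R2 ← R2 + 3/17·R3.
R4 ← R4 + 32/17·R3.
R4 ← R4 / (-40/13).
R1 ← R1 + 19/26·R4.
R2 ← R2 + 27/26·R4.
R3 ← R3 + 23/26·R4.
Reading off the reduced rows gives a = -5, b = 0, c = 2, d = 1.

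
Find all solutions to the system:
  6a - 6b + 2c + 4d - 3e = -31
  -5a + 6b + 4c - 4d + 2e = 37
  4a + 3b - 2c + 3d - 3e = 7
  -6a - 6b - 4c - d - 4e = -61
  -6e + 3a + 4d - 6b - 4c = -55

a = 3, b = 5, c = 1, d = -3, e = 3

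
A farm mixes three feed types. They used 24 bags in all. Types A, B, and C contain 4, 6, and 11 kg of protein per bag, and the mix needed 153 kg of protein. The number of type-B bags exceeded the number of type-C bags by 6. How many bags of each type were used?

Let a = type-A bags, b = type-B bags, c = type-C bags.
  a + b + c = 24
  6b + 4a + 11c = 153
  b - c = 6
Row-reduce the augmented matrix:
R2 ← R2 − 4·R1.
R2 ← R2 / (2).
R1 ← R1 − 1·R2.
R3 ← R3 − 1·R2.
R3 ← R3 / (-9/2).
R1 ← R1 + 5/2·R3.
R2 ← R2 − 7/2·R3.
Reading off the reduced rows gives a = 8, b = 11, c = 5.

type-A bags: 8, type-B bags: 11, type-C bags: 5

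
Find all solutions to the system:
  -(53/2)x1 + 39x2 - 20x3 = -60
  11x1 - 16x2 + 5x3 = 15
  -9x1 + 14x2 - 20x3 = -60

infinitely many solutions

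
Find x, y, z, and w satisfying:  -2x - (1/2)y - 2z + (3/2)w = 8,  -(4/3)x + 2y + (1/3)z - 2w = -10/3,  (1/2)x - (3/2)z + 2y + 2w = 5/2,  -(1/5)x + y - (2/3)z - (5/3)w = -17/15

x = -1, y = -1, z = -2, w = 1

Row-reduce the augmented matrix:
R1 ← R1 / (-2).
R2 ← R2 + 4/3·R1.
R3 ← R3 − 1/2·R1.
R4 ← R4 + 1/5·R1.
R2 ← R2 / (7/3).
R1 ← R1 − 1/4·R2.
R3 ← R3 − 15/8·R2.
R4 ← R4 − 21/20·R2.
R3 ← R3 / (-187/56).
R1 ← R1 − 23/28·R3.
R2 ← R2 − 5/7·R3.
R4 ← R4 + 73/60·R3.
R4 ← R4 / (-1240/561).
R1 ← R1 − 140/187·R4.
R2 ← R2 + 49/187·R4.
R3 ← R3 + 268/187·R4.
Reading off the reduced rows gives x = -1, y = -1, z = -2, w = 1.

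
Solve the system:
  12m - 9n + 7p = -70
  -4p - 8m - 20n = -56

infinitely many solutions

Row-reduce:
R1 ← R1 / (12).
R2 ← R2 + 8·R1.
R2 ← R2 / (-26).
R1 ← R1 + 3/4·R2.
Rank is 2 with 3 unknowns, leaving p free.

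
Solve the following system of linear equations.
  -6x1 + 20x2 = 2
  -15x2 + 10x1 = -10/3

Row-reduce the augmented matrix:
R1 ← R1 / (-6).
R2 ← R2 − 10·R1.
R2 ← R2 / (55/3).
R1 ← R1 + 10/3·R2.
Reading off the reduced rows gives x1 = -1/3, x2 = 0.

x1 = -1/3, x2 = 0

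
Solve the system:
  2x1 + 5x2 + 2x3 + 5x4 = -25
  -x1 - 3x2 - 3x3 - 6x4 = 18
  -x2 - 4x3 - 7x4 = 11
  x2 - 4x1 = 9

Row-reduce:
R1 ← R1 / (2).
R2 ← R2 + 1·R1.
R4 ← R4 + 4·R1.
R2 ← R2 / (-1/2).
R1 ← R1 − 5/2·R2.
R3 ← R3 + 1·R2.
R4 ← R4 − 11·R2.
Swap R3 and R4.
R3 ← R3 / (-40).
R1 ← R1 + 9·R3.
R2 ← R2 − 4·R3.
Rank is 3 with 4 unknowns, leaving x4 free.

infinitely many solutions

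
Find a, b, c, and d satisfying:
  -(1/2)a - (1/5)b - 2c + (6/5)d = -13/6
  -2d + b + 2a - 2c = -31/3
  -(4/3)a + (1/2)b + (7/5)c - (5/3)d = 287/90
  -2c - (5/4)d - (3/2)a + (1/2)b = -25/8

a = -5/3, b = -2, c = 2, d = 1/2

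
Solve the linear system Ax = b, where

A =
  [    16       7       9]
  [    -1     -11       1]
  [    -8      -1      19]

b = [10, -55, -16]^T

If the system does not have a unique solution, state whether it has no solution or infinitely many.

x_1 = -1, x_2 = 5, x_3 = -1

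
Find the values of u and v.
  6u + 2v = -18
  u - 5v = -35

u = -5, v = 6

Row-reduce the augmented matrix:
R1 ← R1 / (6).
R2 ← R2 − 1·R1.
R2 ← R2 / (-16/3).
R1 ← R1 − 1/3·R2.
Reading off the reduced rows gives u = -5, v = 6.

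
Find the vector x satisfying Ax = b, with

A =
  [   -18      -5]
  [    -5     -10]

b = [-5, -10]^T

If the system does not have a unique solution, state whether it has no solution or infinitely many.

Row-reduce the augmented matrix:
R1 ← R1 / (-18).
R2 ← R2 + 5·R1.
R2 ← R2 / (-155/18).
R1 ← R1 − 5/18·R2.
Reading off the reduced rows gives x_1 = 0, x_2 = 1.

x_1 = 0, x_2 = 1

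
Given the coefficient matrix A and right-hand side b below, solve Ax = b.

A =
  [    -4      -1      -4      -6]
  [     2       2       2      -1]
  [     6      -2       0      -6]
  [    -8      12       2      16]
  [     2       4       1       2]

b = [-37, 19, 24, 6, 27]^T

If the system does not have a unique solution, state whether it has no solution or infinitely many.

Row-reduce the augmented matrix:
R1 ← R1 / (-4).
R2 ← R2 − 2·R1.
R3 ← R3 − 6·R1.
R4 ← R4 + 8·R1.
R5 ← R5 − 2·R1.
R2 ← R2 / (3/2).
R1 ← R1 − 1/4·R2.
R3 ← R3 + 7/2·R2.
R4 ← R4 − 14·R2.
R5 ← R5 − 7/2·R2.
R3 ← R3 / (-6).
R1 ← R1 − 1·R3.
R4 ← R4 − 10·R3.
R5 ← R5 + 1·R3.
R4 ← R4 / (223/9).
R1 ← R1 + 17/9·R4.
R2 ← R2 + 8/3·R4.
R3 ← R3 − 73/18·R4.
R5 ← R5 − 223/18·R4.
R5 reduces to 0 = 0, so the extra equation is consistent.
Reading off the reduced rows gives x_1 = 6, x_2 = 3, x_3 = 1, x_4 = 1.

x_1 = 6, x_2 = 3, x_3 = 1, x_4 = 1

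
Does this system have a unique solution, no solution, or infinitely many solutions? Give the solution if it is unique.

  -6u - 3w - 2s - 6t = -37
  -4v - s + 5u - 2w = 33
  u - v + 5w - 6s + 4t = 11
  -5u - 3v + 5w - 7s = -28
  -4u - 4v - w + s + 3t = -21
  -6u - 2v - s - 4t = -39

u = 6, v = 0, w = -1, s = -1, t = 1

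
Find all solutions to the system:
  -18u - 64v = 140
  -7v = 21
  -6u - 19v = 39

no solution

Row-reduce:
R1 ← R1 / (-18).
R3 ← R3 + 6·R1.
R2 ← R2 / (-7).
R1 ← R1 − 32/9·R2.
R3 ← R3 − 7/3·R2.
Row 3 reduces to 0 = -2/3, a contradiction. The system is inconsistent.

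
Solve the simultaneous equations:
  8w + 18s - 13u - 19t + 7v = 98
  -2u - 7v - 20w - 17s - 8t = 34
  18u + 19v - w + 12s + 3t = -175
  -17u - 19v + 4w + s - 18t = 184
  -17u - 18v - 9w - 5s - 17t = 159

Row-reduce the augmented matrix:
R1 ← R1 / (-13).
R2 ← R2 + 2·R1.
R3 ← R3 − 18·R1.
R4 ← R4 + 17·R1.
R5 ← R5 + 17·R1.
R2 ← R2 / (-105/13).
R1 ← R1 + 7/13·R2.
R3 ← R3 − 373/13·R2.
R4 ← R4 + 366/13·R2.
R5 ← R5 + 353/13·R2.
R3 ← R3 / (-2287/35).
R1 ← R1 − 4/5·R3.
R2 ← R2 − 92/35·R3.
R4 ← R4 − 2364/35·R3.
R5 ← R5 − 1817/35·R3.
R4 ← R4 / (27319/2287).
R1 ← R1 + 1085/2287·R4.
R2 ← R2 − 7601/6861·R4.
R3 ← R3 − 3497/6861·R4.
R5 ← R5 − 26217/2287·R4.
R5 ← R5 / (260238/27319).
R1 ← R1 − 15608/27319·R5.
R2 ← R2 − 53489/81957·R5.
R3 ← R3 − 115472/81957·R5.
R4 ← R4 + 41605/27319·R5.
Reading off the reduced rows gives u = -6, v = -1, w = 3, s = -3, t = -3.

u = -6, v = -1, w = 3, s = -3, t = -3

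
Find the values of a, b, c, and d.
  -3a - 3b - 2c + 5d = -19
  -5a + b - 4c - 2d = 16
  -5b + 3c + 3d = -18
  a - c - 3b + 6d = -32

a = -3, b = 3, c = 2, d = -3

Row-reduce the augmented matrix:
R1 ← R1 / (-3).
R2 ← R2 + 5·R1.
R4 ← R4 − 1·R1.
R2 ← R2 / (6).
R1 ← R1 − 1·R2.
R3 ← R3 + 5·R2.
R4 ← R4 + 4·R2.
R3 ← R3 / (22/9).
R1 ← R1 − 7/9·R3.
R2 ← R2 + 1/9·R3.
R4 ← R4 + 19/9·R3.
R4 ← R4 / (-179/44).
R1 ← R1 − 81/44·R4.
R2 ← R2 + 87/44·R4.
R3 ← R3 + 101/44·R4.
Reading off the reduced rows gives a = -3, b = 3, c = 2, d = -3.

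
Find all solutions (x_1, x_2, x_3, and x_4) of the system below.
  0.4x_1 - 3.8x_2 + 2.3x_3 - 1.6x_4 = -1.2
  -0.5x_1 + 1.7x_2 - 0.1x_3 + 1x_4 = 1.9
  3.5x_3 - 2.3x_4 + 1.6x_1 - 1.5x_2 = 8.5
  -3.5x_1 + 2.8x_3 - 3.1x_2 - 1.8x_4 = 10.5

x_1 = -2, x_2 = 3, x_3 = 2, x_4 = -4

Row-reduce the augmented matrix:
R1 ← R1 / (2/5).
R2 ← R2 + 1/2·R1.
R3 ← R3 − 8/5·R1.
R4 ← R4 + 7/2·R1.
R2 ← R2 / (-61/20).
R1 ← R1 + 19/2·R2.
R3 ← R3 − 137/10·R2.
R4 ← R4 + 727/20·R2.
R3 ← R3 / (8253/1220).
R1 ← R1 + 353/122·R3.
R2 ← R2 + 111/122·R3.
R4 ← R4 + 619/61·R3.
R4 ← R4 / (-184442/41265).
R1 ← R1 + 8689/8253·R4.
R2 ← R2 − 757/2751·R4.
R3 ← R3 + 478/8253·R4.
Reading off the reduced rows gives x_1 = -2, x_2 = 3, x_3 = 2, x_4 = -4.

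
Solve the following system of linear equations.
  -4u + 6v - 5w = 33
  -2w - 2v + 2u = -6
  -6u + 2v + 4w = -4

Row-reduce the augmented matrix:
R1 ← R1 / (-4).
R2 ← R2 − 2·R1.
R3 ← R3 + 6·R1.
R1 ← R1 + 3/2·R2.
R3 ← R3 + 7·R2.
R3 ← R3 / (-20).
R1 ← R1 + 11/2·R3.
R2 ← R2 + 9/2·R3.
Reading off the reduced rows gives u = 2, v = 6, w = -1.

u = 2, v = 6, w = -1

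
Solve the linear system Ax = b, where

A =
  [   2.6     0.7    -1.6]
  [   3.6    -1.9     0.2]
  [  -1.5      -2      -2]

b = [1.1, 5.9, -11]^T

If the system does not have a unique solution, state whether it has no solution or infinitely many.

x_1 = 2, x_2 = 1, x_3 = 3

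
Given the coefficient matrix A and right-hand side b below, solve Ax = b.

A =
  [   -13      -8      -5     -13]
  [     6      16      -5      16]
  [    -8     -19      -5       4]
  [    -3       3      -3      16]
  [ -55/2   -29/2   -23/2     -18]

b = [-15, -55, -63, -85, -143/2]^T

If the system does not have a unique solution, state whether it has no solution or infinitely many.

Row-reduce:
R1 ← R1 / (-13).
R2 ← R2 − 6·R1.
R3 ← R3 + 8·R1.
R4 ← R4 + 3·R1.
R5 ← R5 + 55/2·R1.
R2 ← R2 / (160/13).
R1 ← R1 − 8/13·R2.
R3 ← R3 + 183/13·R2.
R4 ← R4 − 63/13·R2.
R5 ← R5 − 63/26·R2.
R3 ← R3 / (-329/32).
R1 ← R1 − 3/4·R3.
R2 ← R2 + 19/32·R3.
R4 ← R4 − 33/32·R3.
R5 ← R5 − 33/64·R3.
R4 ← R4 / (5729/329).
R1 ← R1 − 727/329·R4.
R2 ← R2 + 178/329·R4.
R3 ← R3 + 750/329·R4.
R5 ← R5 − 5729/658·R4.
Row 5 reduces to 0 = 1, a contradiction. The system is inconsistent.

no solution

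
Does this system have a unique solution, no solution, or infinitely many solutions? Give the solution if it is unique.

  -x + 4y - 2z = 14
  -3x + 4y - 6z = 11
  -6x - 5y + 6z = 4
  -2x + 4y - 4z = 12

Row-reduce:
R1 ← R1 / (-1).
R2 ← R2 + 3·R1.
R3 ← R3 + 6·R1.
R4 ← R4 + 2·R1.
R2 ← R2 / (-8).
R1 ← R1 + 4·R2.
R3 ← R3 + 29·R2.
R4 ← R4 + 4·R2.
R3 ← R3 / (18).
R1 ← R1 − 2·R3.
Row 4 reduces to 0 = -1/2, a contradiction. The system is inconsistent.

no solution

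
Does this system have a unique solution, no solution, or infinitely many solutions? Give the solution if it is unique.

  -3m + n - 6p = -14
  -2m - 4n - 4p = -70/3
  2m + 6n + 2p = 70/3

Row-reduce the augmented matrix:
R1 ← R1 / (-3).
R2 ← R2 + 2·R1.
R3 ← R3 − 2·R1.
R2 ← R2 / (-14/3).
R1 ← R1 + 1/3·R2.
R3 ← R3 − 20/3·R2.
R3 ← R3 / (-2).
R1 ← R1 − 2·R3.
Reading off the reduced rows gives m = -1/3, n = 3, p = 3.

m = -1/3, n = 3, p = 3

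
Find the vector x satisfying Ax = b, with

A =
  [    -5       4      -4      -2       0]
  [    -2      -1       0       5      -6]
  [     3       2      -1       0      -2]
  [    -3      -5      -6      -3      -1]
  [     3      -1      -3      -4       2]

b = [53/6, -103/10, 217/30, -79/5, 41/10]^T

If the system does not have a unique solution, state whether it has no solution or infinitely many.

x_1 = 3/2, x_2 = 3, x_3 = -7/3, x_4 = 5/2, x_5 = 14/5

Row-reduce the augmented matrix:
R1 ← R1 / (-5).
R2 ← R2 + 2·R1.
R3 ← R3 − 3·R1.
R4 ← R4 + 3·R1.
R5 ← R5 − 3·R1.
R2 ← R2 / (-13/5).
R1 ← R1 + 4/5·R2.
R3 ← R3 − 22/5·R2.
R4 ← R4 + 37/5·R2.
R5 ← R5 − 7/5·R2.
R3 ← R3 / (-9/13).
R1 ← R1 − 4/13·R3.
R2 ← R2 + 8/13·R3.
R4 ← R4 + 106/13·R3.
R5 ← R5 + 59/13·R3.
R4 ← R4 / (-1078/9).
R1 ← R1 − 22/9·R4.
R2 ← R2 + 89/9·R4.
R3 ← R3 + 112/9·R4.
R5 ← R5 + 527/9·R4.
R5 ← R5 / (653/1078).
R1 ← R1 + 15/49·R5.
R2 ← R2 + 37/1078·R5.
R3 ← R3 − 78/77·R5.
R4 ← R4 + 1433/1078·R5.
Reading off the reduced rows gives x_1 = 3/2, x_2 = 3, x_3 = -7/3, x_4 = 5/2, x_5 = 14/5.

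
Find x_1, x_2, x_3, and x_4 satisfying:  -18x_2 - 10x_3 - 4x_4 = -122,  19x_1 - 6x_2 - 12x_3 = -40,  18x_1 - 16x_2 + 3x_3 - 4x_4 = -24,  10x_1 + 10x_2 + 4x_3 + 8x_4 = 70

Row-reduce the augmented matrix:
Swap R1 and R2.
R1 ← R1 / (19).
R3 ← R3 − 18·R1.
R4 ← R4 − 10·R1.
R2 ← R2 / (-18).
R1 ← R1 + 6/19·R2.
R3 ← R3 + 196/19·R2.
R4 ← R4 − 250/19·R2.
R3 ← R3 / (3437/171).
R1 ← R1 + 26/57·R3.
R2 ← R2 − 5/9·R3.
R4 ← R4 − 514/171·R3.
R4 ← R4 / (18324/3437).
R1 ← R1 − 108/3437·R4.
R2 ← R2 − 926/3437·R4.
R3 ← R3 + 292/3437·R4.
Reading off the reduced rows gives x_1 = 2, x_2 = 5, x_3 = 4, x_4 = -2.

x_1 = 2, x_2 = 5, x_3 = 4, x_4 = -2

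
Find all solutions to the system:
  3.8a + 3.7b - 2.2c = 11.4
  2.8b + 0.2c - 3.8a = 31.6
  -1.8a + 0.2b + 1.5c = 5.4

Row-reduce the augmented matrix:
R1 ← R1 / (19/5).
R2 ← R2 + 19/5·R1.
R3 ← R3 + 9/5·R1.
R2 ← R2 / (13/2).
R1 ← R1 − 37/38·R2.
R3 ← R3 − 371/190·R2.
R3 ← R3 / (523/494).
R1 ← R1 + 69/247·R3.
R2 ← R2 + 4/13·R3.
Reading off the reduced rows gives a = -4, b = 6, c = -2.

a = -4, b = 6, c = -2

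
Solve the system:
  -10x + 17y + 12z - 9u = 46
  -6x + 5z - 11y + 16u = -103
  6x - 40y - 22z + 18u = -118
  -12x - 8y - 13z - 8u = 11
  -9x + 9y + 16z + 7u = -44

x = 2, y = 0, z = 1, u = -6

Row-reduce the augmented matrix:
R1 ← R1 / (-10).
R2 ← R2 + 6·R1.
R3 ← R3 − 6·R1.
R4 ← R4 + 12·R1.
R5 ← R5 + 9·R1.
R2 ← R2 / (-106/5).
R1 ← R1 + 17/10·R2.
R3 ← R3 + 149/5·R2.
R4 ← R4 + 142/5·R2.
R5 ← R5 + 63/10·R2.
R3 ← R3 / (-1241/106).
R1 ← R1 + 217/212·R3.
R2 ← R2 − 11/106·R3.
R4 ← R4 + 1296/53·R3.
R5 ← R5 − 1241/212·R3.
R4 ← R4 / (777/73).
R1 ← R1 − 52/73·R4.
R2 ← R2 + 85/73·R4.
R3 ← R3 − 109/73·R4.
R5 reduces to 0 = 0, so the extra equation is consistent.
Reading off the reduced rows gives x = 2, y = 0, z = 1, u = -6.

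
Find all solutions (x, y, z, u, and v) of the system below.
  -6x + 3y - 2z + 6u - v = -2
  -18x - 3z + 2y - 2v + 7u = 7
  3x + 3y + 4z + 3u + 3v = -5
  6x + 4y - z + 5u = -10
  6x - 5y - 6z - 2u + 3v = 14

no solution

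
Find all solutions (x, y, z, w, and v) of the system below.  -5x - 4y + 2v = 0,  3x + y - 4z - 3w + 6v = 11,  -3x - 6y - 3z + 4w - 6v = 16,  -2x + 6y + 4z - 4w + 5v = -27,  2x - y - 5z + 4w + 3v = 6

x = 2, y = -3, z = -2, w = -2, v = -1

Row-reduce the augmented matrix:
R1 ← R1 / (-5).
R2 ← R2 − 3·R1.
R3 ← R3 + 3·R1.
R4 ← R4 + 2·R1.
R5 ← R5 − 2·R1.
R2 ← R2 / (-7/5).
R1 ← R1 − 4/5·R2.
R3 ← R3 + 18/5·R2.
R4 ← R4 − 38/5·R2.
R5 ← R5 + 13/5·R2.
R3 ← R3 / (51/7).
R1 ← R1 + 16/7·R3.
R2 ← R2 − 20/7·R3.
R4 ← R4 + 124/7·R3.
R5 ← R5 − 17/7·R3.
R4 ← R4 / (418/51).
R1 ← R1 − 100/51·R4.
R2 ← R2 + 125/51·R4.
R3 ← R3 − 82/51·R4.
R5 ← R5 − 17/3·R4.
R5 ← R5 / (5141/418).
R1 ← R1 − 52/209·R5.
R2 ← R2 + 339/418·R5.
R3 ← R3 − 51/209·R5.
R4 ← R4 + 981/418·R5.
Reading off the reduced rows gives x = 2, y = -3, z = -2, w = -2, v = -1.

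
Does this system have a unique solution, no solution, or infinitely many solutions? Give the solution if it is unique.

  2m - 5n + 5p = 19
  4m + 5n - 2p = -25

infinitely many solutions

Row-reduce:
R1 ← R1 / (2).
R2 ← R2 − 4·R1.
R2 ← R2 / (15).
R1 ← R1 + 5/2·R2.
Rank is 2 with 3 unknowns, leaving p free.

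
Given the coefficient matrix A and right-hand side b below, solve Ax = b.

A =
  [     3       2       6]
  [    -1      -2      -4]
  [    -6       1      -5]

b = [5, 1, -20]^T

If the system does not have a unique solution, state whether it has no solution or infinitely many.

Row-reduce the augmented matrix:
R1 ← R1 / (3).
R2 ← R2 + 1·R1.
R3 ← R3 + 6·R1.
R2 ← R2 / (-4/3).
R1 ← R1 − 2/3·R2.
R3 ← R3 − 5·R2.
R3 ← R3 / (-1/2).
R1 ← R1 − 1·R3.
R2 ← R2 − 3/2·R3.
Reading off the reduced rows gives x_1 = 3, x_2 = -2, x_3 = 0.

x_1 = 3, x_2 = -2, x_3 = 0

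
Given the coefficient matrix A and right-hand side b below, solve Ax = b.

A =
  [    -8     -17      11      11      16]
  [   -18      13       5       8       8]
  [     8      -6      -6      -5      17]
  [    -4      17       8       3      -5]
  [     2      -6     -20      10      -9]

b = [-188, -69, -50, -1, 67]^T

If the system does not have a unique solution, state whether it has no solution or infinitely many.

x_1 = -1, x_2 = 1, x_3 = -4, x_4 = -5, x_5 = -5

Row-reduce the augmented matrix:
R1 ← R1 / (-8).
R2 ← R2 + 18·R1.
R3 ← R3 − 8·R1.
R4 ← R4 + 4·R1.
R5 ← R5 − 2·R1.
R2 ← R2 / (205/4).
R1 ← R1 − 17/8·R2.
R3 ← R3 + 23·R2.
R4 ← R4 − 51/2·R2.
R5 ← R5 + 41/4·R2.
R3 ← R3 / (-792/205).
R1 ← R1 + 114/205·R3.
R2 ← R2 + 79/205·R3.
R4 ← R4 − 2527/205·R3.
R5 ← R5 + 106/5·R3.
R4 ← R4 / (787/792).
R1 ← R1 + 61/132·R4.
R2 ← R2 + 139/792·R4.
R3 ← R3 − 311/792·R4.
R5 ← R5 − 7019/396·R4.
R5 ← R5 / (-1024922/787).
R1 ← R1 − 42457/1574·R5.
R2 ← R2 − 7158/787·R5.
R3 ← R3 + 24729/787·R5.
R4 ← R4 − 52375/787·R5.
Reading off the reduced rows gives x_1 = -1, x_2 = 1, x_3 = -4, x_4 = -5, x_5 = -5.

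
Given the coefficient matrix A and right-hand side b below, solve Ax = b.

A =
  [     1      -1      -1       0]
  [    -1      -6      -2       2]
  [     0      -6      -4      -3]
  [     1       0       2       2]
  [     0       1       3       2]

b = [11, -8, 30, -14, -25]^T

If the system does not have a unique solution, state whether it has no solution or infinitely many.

x_1 = 6, x_2 = 1, x_3 = -6, x_4 = -4

Row-reduce the augmented matrix:
R2 ← R2 + 1·R1.
R4 ← R4 − 1·R1.
R2 ← R2 / (-7).
R1 ← R1 + 1·R2.
R3 ← R3 + 6·R2.
R4 ← R4 − 1·R2.
R5 ← R5 − 1·R2.
R3 ← R3 / (-10/7).
R1 ← R1 + 4/7·R3.
R2 ← R2 − 3/7·R3.
R4 ← R4 − 18/7·R3.
R5 ← R5 − 18/7·R3.
R4 ← R4 / (-31/5).
R1 ← R1 − 8/5·R4.
R2 ← R2 + 17/10·R4.
R3 ← R3 − 33/10·R4.
R5 ← R5 + 31/5·R4.
R5 reduces to 0 = 0, so the extra equation is consistent.
Reading off the reduced rows gives x_1 = 6, x_2 = 1, x_3 = -6, x_4 = -4.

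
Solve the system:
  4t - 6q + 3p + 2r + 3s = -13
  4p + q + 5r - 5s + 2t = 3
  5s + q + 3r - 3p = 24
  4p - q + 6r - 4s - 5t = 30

Row-reduce:
R1 ← R1 / (3).
R2 ← R2 − 4·R1.
R3 ← R3 + 3·R1.
R4 ← R4 − 4·R1.
R2 ← R2 / (9).
R1 ← R1 + 2·R2.
R3 ← R3 + 5·R2.
R4 ← R4 − 7·R2.
R3 ← R3 / (170/27).
R1 ← R1 − 32/27·R3.
R2 ← R2 − 7/27·R3.
R4 ← R4 − 41/27·R3.
R4 ← R4 / (-293/170).
R1 ← R1 + 133/85·R4.
R2 ← R2 + 191/170·R4.
R3 ← R3 − 81/170·R4.
Rank is 4 with 5 unknowns, leaving t free.

infinitely many solutions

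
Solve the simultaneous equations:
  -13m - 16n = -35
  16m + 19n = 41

Row-reduce the augmented matrix:
R1 ← R1 / (-13).
R2 ← R2 − 16·R1.
R2 ← R2 / (-9/13).
R1 ← R1 − 16/13·R2.
Reading off the reduced rows gives m = -1, n = 3.

m = -1, n = 3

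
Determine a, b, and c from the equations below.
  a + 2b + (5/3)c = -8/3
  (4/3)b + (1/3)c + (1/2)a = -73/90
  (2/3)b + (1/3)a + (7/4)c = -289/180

a = -3, b = 2/3, c = -3/5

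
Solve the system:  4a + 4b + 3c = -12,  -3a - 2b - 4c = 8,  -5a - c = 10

Row-reduce the augmented matrix:
R1 ← R1 / (4).
R2 ← R2 + 3·R1.
R3 ← R3 + 5·R1.
R1 ← R1 − 1·R2.
R3 ← R3 − 5·R2.
R3 ← R3 / (23/2).
R1 ← R1 − 5/2·R3.
R2 ← R2 + 7/4·R3.
Reading off the reduced rows gives a = -2, b = -1, c = 0.

a = -2, b = -1, c = 0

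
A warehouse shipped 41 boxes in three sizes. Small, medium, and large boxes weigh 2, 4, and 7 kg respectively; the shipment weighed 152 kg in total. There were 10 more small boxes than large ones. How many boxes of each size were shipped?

small boxes: 18, medium boxes: 15, large boxes: 8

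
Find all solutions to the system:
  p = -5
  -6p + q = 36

Row-reduce the augmented matrix:
R2 ← R2 + 6·R1.
Reading off the reduced rows gives p = -5, q = 6.

p = -5, q = 6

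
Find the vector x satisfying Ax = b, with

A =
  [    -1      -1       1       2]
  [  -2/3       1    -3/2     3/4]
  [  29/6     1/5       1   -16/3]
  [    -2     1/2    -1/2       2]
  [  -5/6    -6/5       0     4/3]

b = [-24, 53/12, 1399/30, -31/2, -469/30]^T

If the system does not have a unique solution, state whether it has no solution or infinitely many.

x_1 = 5, x_2 = 4, x_3 = -5, x_4 = -5

Row-reduce the augmented matrix:
R1 ← R1 / (-1).
R2 ← R2 + 2/3·R1.
R3 ← R3 − 29/6·R1.
R4 ← R4 + 2·R1.
R5 ← R5 + 5/6·R1.
R2 ← R2 / (5/3).
R1 ← R1 − 1·R2.
R3 ← R3 + 139/30·R2.
R4 ← R4 − 5/2·R2.
R5 ← R5 + 11/30·R2.
R3 ← R3 / (-19/100).
R1 ← R1 − 3/10·R3.
R2 ← R2 + 13/10·R3.
R4 ← R4 − 3/4·R3.
R5 ← R5 + 131/100·R3.
R4 ← R4 / (182/19).
R1 ← R1 − 50/19·R4.
R2 ← R2 + 2155/114·R4.
R3 ← R3 + 1627/114·R4.
R5 ← R5 + 364/19·R4.
R5 reduces to 0 = 0, so the extra equation is consistent.
Reading off the reduced rows gives x_1 = 5, x_2 = 4, x_3 = -5, x_4 = -5.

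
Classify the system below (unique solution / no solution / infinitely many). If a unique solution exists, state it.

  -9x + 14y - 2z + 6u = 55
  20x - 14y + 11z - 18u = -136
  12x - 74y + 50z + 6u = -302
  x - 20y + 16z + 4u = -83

no solution

Row-reduce:
R1 ← R1 / (-9).
R2 ← R2 − 20·R1.
R3 ← R3 − 12·R1.
R4 ← R4 − 1·R1.
R2 ← R2 / (154/9).
R1 ← R1 + 14/9·R2.
R3 ← R3 + 166/3·R2.
R4 ← R4 + 166/9·R2.
R3 ← R3 / (5277/77).
R1 ← R1 − 9/11·R3.
R2 ← R2 − 59/154·R3.
R4 ← R4 − 1759/77·R3.
Row 4 reduces to 0 = -2/3, a contradiction. The system is inconsistent.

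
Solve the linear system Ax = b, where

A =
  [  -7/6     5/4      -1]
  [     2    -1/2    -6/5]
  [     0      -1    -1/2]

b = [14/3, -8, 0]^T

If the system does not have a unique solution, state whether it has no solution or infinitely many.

x_1 = -4, x_2 = 0, x_3 = 0

Row-reduce the augmented matrix:
R1 ← R1 / (-7/6).
R2 ← R2 − 2·R1.
R2 ← R2 / (23/14).
R1 ← R1 + 15/14·R2.
R3 ← R3 + 1·R2.
R3 ← R3 / (-523/230).
R1 ← R1 + 24/23·R3.
R2 ← R2 + 204/115·R3.
Reading off the reduced rows gives x_1 = -4, x_2 = 0, x_3 = 0.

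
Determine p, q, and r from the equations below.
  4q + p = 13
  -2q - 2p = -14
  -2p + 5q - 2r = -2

p = 5, q = 2, r = 1

Row-reduce the augmented matrix:
R2 ← R2 + 2·R1.
R3 ← R3 + 2·R1.
R2 ← R2 / (6).
R1 ← R1 − 4·R2.
R3 ← R3 − 13·R2.
R3 ← R3 / (-2).
Reading off the reduced rows gives p = 5, q = 2, r = 1.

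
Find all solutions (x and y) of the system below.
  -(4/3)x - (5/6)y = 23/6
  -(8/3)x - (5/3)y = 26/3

no solution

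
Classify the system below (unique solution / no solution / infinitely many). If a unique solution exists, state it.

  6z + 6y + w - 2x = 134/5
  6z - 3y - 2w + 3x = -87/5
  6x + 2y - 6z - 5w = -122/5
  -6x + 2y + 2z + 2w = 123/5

x = -2, y = 14/5, z = 1/2, w = 3

Row-reduce the augmented matrix:
R1 ← R1 / (-2).
R2 ← R2 − 3·R1.
R3 ← R3 − 6·R1.
R4 ← R4 + 6·R1.
R2 ← R2 / (6).
R1 ← R1 + 3·R2.
R3 ← R3 − 20·R2.
R4 ← R4 + 16·R2.
R3 ← R3 / (-38).
R1 ← R1 − 9/2·R3.
R2 ← R2 − 5/2·R3.
R4 ← R4 − 24·R3.
R4 ← R4 / (-145/57).
R1 ← R1 + 15/19·R4.
R2 ← R2 + 2/19·R4.
R3 ← R3 − 1/114·R4.
Reading off the reduced rows gives x = -2, y = 14/5, z = 1/2, w = 3.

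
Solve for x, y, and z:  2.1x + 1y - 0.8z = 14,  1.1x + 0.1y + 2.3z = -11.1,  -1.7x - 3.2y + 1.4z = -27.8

Row-reduce the augmented matrix:
R1 ← R1 / (21/10).
R2 ← R2 − 11/10·R1.
R3 ← R3 + 17/10·R1.
R2 ← R2 / (-89/210).
R1 ← R1 − 10/21·R2.
R3 ← R3 + 251/105·R2.
R3 ← R3 / (-1298/89).
R1 ← R1 − 238/89·R3.
R2 ← R2 + 571/89·R3.
Reading off the reduced rows gives x = 2, y = 5, z = -6.

x = 2, y = 5, z = -6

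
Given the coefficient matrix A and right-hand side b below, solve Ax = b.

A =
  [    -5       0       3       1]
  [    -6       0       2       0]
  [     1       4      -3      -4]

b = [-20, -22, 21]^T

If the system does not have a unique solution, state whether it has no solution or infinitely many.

infinitely many solutions

Row-reduce:
R1 ← R1 / (-5).
R2 ← R2 + 6·R1.
R3 ← R3 − 1·R1.
Swap R2 and R3.
R2 ← R2 / (4).
R3 ← R3 / (-8/5).
R1 ← R1 + 3/5·R3.
R2 ← R2 + 3/5·R3.
Rank is 3 with 4 unknowns, leaving x_4 free.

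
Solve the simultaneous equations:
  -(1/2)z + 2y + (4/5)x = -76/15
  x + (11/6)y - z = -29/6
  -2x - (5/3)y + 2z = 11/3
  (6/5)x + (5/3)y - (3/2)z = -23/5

x = 2, y = -3, z = 4/3

Row-reduce the augmented matrix:
R1 ← R1 / (4/5).
R2 ← R2 − 1·R1.
R3 ← R3 + 2·R1.
R4 ← R4 − 6/5·R1.
R2 ← R2 / (-2/3).
R1 ← R1 − 5/2·R2.
R3 ← R3 − 10/3·R2.
R4 ← R4 + 4/3·R2.
R3 ← R3 / (-9/8).
R1 ← R1 + 65/32·R3.
R2 ← R2 − 9/16·R3.
R4 reduces to 0 = 0, so the extra equation is consistent.
Reading off the reduced rows gives x = 2, y = -3, z = 4/3.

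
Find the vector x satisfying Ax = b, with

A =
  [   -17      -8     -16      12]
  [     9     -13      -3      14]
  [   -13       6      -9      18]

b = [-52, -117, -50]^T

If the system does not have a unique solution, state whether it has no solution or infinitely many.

infinitely many solutions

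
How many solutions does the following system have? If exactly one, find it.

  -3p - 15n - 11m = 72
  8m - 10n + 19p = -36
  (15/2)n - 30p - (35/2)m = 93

no solution

Row-reduce:
R1 ← R1 / (-11).
R2 ← R2 − 8·R1.
R3 ← R3 + 35/2·R1.
R2 ← R2 / (-230/11).
R1 ← R1 − 15/11·R2.
R3 ← R3 − 345/11·R2.
Row 3 reduces to 0 = 3, a contradiction. The system is inconsistent.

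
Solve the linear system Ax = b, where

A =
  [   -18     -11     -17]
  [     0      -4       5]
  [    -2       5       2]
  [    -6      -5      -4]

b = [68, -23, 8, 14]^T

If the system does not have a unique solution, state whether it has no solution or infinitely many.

no solution

Row-reduce:
R1 ← R1 / (-18).
R3 ← R3 + 2·R1.
R4 ← R4 + 6·R1.
R2 ← R2 / (-4).
R1 ← R1 − 11/18·R2.
R3 ← R3 − 56/9·R2.
R4 ← R4 + 4/3·R2.
R3 ← R3 / (35/3).
R1 ← R1 − 41/24·R3.
R2 ← R2 + 5/4·R3.
Row 4 reduces to 0 = -1, a contradiction. The system is inconsistent.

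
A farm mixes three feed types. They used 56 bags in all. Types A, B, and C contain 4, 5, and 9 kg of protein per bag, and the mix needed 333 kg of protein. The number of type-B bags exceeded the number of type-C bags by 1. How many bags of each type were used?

type-A bags: 19, type-B bags: 19, type-C bags: 18

Let a = type-A bags, b = type-B bags, c = type-C bags.
  a + b + c = 56
  4a + 5b + 9c = 333
  b - c = 1
Row-reduce the augmented matrix:
R2 ← R2 − 4·R1.
R1 ← R1 − 1·R2.
R3 ← R3 − 1·R2.
R3 ← R3 / (-6).
R1 ← R1 + 4·R3.
R2 ← R2 − 5·R3.
Reading off the reduced rows gives a = 19, b = 19, c = 18.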